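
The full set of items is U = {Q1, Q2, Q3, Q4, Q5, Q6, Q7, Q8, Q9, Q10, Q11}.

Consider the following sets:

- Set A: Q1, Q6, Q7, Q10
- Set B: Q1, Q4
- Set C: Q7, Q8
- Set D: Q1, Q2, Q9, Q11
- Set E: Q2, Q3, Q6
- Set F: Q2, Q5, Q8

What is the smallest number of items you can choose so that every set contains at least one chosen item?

3

The 3 items {Q1, Q2, Q7} hit every set.
The sets B, C, E are pairwise disjoint, so any hitting set needs a separate item for each — at least 3. Hence 3 is optimal.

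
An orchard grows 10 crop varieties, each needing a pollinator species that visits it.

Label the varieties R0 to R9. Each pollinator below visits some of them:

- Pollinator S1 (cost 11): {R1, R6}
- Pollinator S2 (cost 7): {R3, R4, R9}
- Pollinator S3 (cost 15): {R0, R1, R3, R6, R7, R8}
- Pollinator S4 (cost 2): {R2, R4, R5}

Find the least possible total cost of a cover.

24

S2, S3, S4 together cover every variety (S2 ∪ S3 ∪ S4 = {R0, R1, R2, R3, R4, R5, R6, R7, R8, R9}); total cost 7 + 15 + 2 = 24.
No covering selection has total cost below 24.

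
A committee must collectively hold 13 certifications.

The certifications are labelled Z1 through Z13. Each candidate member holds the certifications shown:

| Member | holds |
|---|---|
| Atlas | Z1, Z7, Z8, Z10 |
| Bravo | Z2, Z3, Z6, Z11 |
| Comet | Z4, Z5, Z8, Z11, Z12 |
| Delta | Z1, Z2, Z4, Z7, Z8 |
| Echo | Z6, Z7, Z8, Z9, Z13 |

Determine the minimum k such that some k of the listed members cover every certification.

Atlas and Bravo and Comet and Echo together: Atlas ∪ Bravo ∪ Comet ∪ Echo = {Z1, Z2, Z3, Z4, Z5, Z6, Z7, Z8, Z9, Z10, Z11, Z12, Z13} — every certification is covered.
Only Bravo contains Z3, so Bravo is forced; the remaining 9 certifications need at least 3 more members (each remaining member adds at most 4) — so at least 4 members are needed, and 4 is optimal.

4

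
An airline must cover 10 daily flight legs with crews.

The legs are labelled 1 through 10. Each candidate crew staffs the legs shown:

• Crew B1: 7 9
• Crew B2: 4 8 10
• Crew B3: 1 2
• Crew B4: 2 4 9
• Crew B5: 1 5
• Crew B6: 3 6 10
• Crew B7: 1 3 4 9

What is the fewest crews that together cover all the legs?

5

B1 and B2 and B3 and B5 and B6 together: B1 ∪ B2 ∪ B3 ∪ B5 ∪ B6 = {1, 2, 3, 4, 5, 6, 7, 8, 9, 10} — every leg is covered.
No 4 of the 7 crews cover everything (all 35 combinations miss at least one leg), so 5 is optimal.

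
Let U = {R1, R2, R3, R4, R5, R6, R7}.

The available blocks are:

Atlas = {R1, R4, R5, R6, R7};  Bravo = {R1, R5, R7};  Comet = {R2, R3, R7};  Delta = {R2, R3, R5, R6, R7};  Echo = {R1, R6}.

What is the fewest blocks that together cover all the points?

2

Atlas and Delta together: Atlas ∪ Delta = {R1, R2, R3, R4, R5, R6, R7} — every point is covered.
No single block has all 7 points (the largest, Atlas, has 5), so 2 is optimal.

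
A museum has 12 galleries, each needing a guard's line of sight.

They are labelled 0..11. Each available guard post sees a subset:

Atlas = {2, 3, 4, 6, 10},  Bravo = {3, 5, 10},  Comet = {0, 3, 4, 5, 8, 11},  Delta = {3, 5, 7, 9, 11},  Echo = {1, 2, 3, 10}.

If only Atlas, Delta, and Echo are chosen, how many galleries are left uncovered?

Union of Atlas, Delta, Echo = {1, 2, 3, 4, 5, 6, 7, 9, 10, 11}.
Not covered: 0, 8 — 2 galleries.

2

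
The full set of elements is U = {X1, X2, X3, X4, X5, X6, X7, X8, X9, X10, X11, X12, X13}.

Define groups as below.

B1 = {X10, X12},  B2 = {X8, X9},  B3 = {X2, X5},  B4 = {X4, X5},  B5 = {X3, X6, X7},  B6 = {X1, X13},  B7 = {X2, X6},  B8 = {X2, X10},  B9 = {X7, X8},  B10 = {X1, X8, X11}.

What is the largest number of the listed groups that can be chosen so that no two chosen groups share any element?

5

B1, B2, B4, B6, B7 are pairwise disjoint (B1={X10,X12}; B2={X8,X9}; B4={X4,X5}; B6={X1,X13}; B7={X2,X6}).
Every remaining group overlaps one of these, and no 6 of the listed groups are pairwise disjoint, so 5 is the maximum.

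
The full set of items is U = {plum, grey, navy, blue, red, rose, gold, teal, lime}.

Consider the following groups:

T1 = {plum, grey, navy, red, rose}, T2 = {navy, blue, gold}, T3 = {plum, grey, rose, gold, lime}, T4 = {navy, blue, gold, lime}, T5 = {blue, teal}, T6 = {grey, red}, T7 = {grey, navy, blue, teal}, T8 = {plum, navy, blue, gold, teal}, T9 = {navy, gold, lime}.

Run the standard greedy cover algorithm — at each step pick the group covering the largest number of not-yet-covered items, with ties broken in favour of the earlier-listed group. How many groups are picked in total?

3

Greedy: pick T1 (covers 5 new) → pick T4 (covers 3 new) → pick T5 (covers 1 new). Total picks: 3.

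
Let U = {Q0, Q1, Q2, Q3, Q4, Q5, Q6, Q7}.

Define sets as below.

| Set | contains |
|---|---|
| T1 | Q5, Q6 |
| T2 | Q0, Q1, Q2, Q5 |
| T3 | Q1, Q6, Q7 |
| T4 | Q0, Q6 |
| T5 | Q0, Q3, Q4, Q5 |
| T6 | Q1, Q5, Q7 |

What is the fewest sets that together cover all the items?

T2 and T3 and T5 together: T2 ∪ T3 ∪ T5 = {Q0, Q1, Q2, Q3, Q4, Q5, Q6, Q7} — every item is covered.
Only T2 contains Q2, so T2 is forced; the remaining 4 items need at least 2 more sets (each remaining set adds at most 2) — so at least 3 sets are needed, and 3 is optimal.

3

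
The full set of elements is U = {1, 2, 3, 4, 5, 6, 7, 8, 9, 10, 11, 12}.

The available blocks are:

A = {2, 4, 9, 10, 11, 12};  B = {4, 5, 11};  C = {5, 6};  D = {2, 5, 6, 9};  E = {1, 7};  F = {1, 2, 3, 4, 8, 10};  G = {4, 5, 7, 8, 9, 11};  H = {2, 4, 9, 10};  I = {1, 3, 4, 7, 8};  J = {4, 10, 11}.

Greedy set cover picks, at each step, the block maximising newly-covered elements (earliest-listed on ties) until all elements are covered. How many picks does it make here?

3

Greedy: pick A (covers 6 new) → pick I (covers 4 new) → pick C (covers 2 new). Total picks: 3.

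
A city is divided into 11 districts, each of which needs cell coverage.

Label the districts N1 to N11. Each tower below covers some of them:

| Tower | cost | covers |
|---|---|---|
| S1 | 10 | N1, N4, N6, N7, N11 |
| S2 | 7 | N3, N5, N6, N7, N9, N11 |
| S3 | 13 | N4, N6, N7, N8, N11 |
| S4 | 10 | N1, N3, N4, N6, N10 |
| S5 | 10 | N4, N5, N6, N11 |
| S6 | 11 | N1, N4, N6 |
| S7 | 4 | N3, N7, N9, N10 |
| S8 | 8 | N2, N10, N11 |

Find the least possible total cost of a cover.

38

S1, S2, S3, S8 together cover every district (S1 ∪ S2 ∪ S3 ∪ S8 = {N1, N2, N3, N4, N5, N6, N7, N8, N9, N10, N11}); total cost 10 + 7 + 13 + 8 = 38.
The greedy pick S7, S2, S1, S8, S3 costs 42; no covering selection beats 38.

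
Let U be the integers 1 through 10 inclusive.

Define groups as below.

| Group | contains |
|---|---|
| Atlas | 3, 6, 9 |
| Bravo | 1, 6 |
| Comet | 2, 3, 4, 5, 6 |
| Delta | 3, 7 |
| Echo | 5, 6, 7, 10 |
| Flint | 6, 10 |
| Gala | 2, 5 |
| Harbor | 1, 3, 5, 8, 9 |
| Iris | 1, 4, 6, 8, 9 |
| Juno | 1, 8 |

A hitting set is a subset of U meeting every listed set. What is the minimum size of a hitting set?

Take H = {2, 6, 7, 8}. Each listed group contains at least one of these, so H is a hitting set of size 4.
The groups Delta, Flint, Gala, Juno are pairwise disjoint, so any hitting set needs a separate item for each — at least 4. Hence 4 is optimal.

4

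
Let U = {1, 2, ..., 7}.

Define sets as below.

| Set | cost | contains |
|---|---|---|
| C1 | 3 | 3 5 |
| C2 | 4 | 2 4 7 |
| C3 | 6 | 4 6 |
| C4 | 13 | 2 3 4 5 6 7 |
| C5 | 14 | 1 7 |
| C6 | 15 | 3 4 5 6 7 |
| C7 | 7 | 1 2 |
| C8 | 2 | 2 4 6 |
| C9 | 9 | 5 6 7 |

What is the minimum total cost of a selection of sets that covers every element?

C1, C2, C7, C8 together cover every element (C1 ∪ C2 ∪ C7 ∪ C8 = {1, 2, 3, 4, 5, 6, 7}); total cost 3 + 4 + 7 + 2 = 16.
No covering selection has total cost below 16.

16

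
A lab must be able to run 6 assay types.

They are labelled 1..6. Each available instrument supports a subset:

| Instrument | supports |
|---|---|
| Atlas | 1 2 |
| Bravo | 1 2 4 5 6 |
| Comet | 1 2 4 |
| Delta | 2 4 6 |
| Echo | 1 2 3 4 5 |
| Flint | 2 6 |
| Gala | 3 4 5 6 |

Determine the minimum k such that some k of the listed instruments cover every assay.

2

Take {Echo, Flint}. Their union is {1, 2, 3, 4, 5, 6}, which is all 6 assays.
No single instrument has all 6 assays (the largest, Bravo, has 5), so 2 is optimal.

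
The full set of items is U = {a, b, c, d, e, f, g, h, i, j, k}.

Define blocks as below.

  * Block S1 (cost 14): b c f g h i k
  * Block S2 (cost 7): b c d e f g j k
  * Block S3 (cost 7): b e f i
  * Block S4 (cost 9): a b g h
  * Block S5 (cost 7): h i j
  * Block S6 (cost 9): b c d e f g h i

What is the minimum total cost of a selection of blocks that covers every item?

S2, S4, S5 together cover every item (S2 ∪ S4 ∪ S5 = {a, b, c, d, e, f, g, h, i, j, k}); total cost 7 + 9 + 7 = 23.
No covering selection has total cost below 23.

23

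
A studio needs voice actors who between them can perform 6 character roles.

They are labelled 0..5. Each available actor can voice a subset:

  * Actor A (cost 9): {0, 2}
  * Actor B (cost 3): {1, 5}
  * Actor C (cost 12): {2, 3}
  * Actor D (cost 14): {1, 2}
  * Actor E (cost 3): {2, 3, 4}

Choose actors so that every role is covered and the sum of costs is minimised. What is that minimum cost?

15

A, B, E together cover every role (A ∪ B ∪ E = {0, 1, 2, 3, 4, 5}); total cost 9 + 3 + 3 = 15.
No covering selection has total cost below 15.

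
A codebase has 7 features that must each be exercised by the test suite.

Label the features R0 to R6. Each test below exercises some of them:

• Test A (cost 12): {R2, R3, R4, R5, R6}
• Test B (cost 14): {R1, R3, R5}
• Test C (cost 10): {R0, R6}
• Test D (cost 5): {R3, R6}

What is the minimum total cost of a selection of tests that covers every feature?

A, B, C together cover every feature (A ∪ B ∪ C = {R0, R1, R2, R3, R4, R5, R6}); total cost 12 + 14 + 10 = 36.
No covering selection has total cost below 36.

36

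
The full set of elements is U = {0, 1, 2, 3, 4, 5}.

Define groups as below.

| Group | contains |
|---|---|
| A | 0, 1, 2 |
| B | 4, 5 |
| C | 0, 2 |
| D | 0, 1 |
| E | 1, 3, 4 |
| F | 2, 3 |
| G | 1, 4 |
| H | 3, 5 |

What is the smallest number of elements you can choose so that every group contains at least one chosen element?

3

T = {1, 2, 5} meets every group (each contains at least one member of T), and |T| = 3.
The groups C, G, H are pairwise disjoint, so any hitting set needs a separate element for each — at least 3. Hence 3 is optimal.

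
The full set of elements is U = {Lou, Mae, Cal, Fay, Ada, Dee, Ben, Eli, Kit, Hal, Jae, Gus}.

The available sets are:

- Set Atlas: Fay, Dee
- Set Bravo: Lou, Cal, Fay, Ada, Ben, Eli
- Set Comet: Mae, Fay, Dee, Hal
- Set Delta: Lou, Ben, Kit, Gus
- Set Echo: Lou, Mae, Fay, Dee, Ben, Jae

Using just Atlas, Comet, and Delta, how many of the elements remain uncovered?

4

Union of Atlas, Comet, Delta = {Lou, Mae, Fay, Dee, Ben, Kit, Hal, Gus}.
Not covered: Cal, Ada, Eli, Jae — 4 elements.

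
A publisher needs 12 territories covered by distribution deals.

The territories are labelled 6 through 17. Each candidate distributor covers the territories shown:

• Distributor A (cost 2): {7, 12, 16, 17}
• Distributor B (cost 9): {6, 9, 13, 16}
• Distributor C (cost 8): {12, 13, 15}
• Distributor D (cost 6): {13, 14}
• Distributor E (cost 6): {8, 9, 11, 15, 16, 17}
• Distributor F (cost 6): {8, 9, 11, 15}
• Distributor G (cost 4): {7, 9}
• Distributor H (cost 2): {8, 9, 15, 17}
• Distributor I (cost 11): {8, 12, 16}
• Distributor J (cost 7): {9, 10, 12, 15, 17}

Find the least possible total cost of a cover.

30

A, B, D, F, J together cover every territory (A ∪ B ∪ D ∪ F ∪ J = {6, 7, 8, 9, 10, 11, 12, 13, 14, 15, 16, 17}); total cost 2 + 9 + 6 + 6 + 7 = 30.
The greedy pick A, H, D, E, J, B costs 32; no covering selection beats 30.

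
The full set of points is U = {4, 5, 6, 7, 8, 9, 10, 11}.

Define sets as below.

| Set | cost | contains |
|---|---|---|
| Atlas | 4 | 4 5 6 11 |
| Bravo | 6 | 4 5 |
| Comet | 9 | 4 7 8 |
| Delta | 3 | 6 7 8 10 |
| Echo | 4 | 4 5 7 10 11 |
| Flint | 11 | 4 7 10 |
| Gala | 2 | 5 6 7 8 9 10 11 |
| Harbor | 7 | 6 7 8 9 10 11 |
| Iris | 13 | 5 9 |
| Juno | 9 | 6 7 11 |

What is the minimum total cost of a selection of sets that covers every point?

6

Echo, Gala together cover every point (Echo ∪ Gala = {4, 5, 6, 7, 8, 9, 10, 11}); total cost 4 + 2 = 6.
No covering selection has total cost below 6.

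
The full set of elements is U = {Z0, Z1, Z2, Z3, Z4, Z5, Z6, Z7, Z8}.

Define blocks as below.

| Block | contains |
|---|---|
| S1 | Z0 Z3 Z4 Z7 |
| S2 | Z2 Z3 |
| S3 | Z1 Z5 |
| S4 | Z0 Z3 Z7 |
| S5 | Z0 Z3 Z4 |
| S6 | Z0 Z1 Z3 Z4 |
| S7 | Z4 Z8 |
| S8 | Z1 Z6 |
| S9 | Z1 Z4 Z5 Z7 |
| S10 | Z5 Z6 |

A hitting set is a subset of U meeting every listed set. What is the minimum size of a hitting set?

Take H = {Z1, Z3, Z4, Z5}. Each listed block contains at least one of these, so H is a hitting set of size 4.
No choice of 3 elements meets every block, so 4 is the minimum.

4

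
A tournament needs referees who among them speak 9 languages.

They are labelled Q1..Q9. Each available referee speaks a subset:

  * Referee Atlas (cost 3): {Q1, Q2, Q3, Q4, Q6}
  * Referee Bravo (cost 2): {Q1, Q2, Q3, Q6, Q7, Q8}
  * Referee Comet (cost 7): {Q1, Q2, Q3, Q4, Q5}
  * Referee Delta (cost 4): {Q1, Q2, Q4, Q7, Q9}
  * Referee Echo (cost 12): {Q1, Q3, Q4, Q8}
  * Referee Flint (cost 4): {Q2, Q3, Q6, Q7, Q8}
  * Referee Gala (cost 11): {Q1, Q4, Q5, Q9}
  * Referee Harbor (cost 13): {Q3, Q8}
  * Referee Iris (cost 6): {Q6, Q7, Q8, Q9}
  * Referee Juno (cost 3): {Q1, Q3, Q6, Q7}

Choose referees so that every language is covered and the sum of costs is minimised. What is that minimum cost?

13

Bravo, Gala together cover every language (Bravo ∪ Gala = {Q1, Q2, Q3, Q4, Q5, Q6, Q7, Q8, Q9}); total cost 2 + 11 = 13.
No covering selection has total cost below 13.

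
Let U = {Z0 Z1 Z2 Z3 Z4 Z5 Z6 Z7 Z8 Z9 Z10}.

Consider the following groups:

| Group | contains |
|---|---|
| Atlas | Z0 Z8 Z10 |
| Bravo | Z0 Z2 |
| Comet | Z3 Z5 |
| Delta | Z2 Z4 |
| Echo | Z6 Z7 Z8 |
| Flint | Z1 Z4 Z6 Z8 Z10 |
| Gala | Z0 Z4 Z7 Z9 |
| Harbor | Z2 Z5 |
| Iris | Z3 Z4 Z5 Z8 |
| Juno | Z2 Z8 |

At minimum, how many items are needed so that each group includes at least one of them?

4

The 4 items {Z0, Z2, Z3, Z8} hit every group.
No choice of 3 items meets every group, so 4 is the minimum.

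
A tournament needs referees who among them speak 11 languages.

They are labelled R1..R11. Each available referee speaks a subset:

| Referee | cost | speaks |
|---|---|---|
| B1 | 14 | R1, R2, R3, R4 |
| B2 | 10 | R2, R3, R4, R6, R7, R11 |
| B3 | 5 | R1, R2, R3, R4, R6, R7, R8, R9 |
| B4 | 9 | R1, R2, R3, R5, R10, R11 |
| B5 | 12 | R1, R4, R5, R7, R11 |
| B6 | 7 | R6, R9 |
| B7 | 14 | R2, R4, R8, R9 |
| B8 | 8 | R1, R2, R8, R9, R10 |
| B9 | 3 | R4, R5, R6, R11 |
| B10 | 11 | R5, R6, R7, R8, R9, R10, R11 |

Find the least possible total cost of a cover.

14

B3, B4 together cover every language (B3 ∪ B4 = {R1, R2, R3, R4, R5, R6, R7, R8, R9, R10, R11}); total cost 5 + 9 = 14.
The greedy pick B3, B9, B8 costs 16; no covering selection beats 14.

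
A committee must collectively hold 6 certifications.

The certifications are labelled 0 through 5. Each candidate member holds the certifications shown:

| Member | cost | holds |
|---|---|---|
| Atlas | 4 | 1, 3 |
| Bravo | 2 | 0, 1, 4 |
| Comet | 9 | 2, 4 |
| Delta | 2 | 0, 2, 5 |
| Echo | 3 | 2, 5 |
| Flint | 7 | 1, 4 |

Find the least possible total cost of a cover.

Atlas, Bravo, Delta together cover every certification (Atlas ∪ Bravo ∪ Delta = {0, 1, 2, 3, 4, 5}); total cost 4 + 2 + 2 = 8.
No covering selection has total cost below 8.

8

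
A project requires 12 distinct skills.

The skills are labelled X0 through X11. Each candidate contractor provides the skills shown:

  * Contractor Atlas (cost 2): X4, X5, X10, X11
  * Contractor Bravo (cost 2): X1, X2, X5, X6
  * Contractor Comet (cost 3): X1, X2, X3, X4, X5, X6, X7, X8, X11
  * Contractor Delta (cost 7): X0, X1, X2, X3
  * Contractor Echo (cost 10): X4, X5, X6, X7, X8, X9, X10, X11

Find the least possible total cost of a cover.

Delta, Echo together cover every skill (Delta ∪ Echo = {X0, X1, X2, X3, X4, X5, X6, X7, X8, X9, X10, X11}); total cost 7 + 10 = 17.
The greedy pick Comet, Atlas, Delta, Echo costs 22; no covering selection beats 17.

17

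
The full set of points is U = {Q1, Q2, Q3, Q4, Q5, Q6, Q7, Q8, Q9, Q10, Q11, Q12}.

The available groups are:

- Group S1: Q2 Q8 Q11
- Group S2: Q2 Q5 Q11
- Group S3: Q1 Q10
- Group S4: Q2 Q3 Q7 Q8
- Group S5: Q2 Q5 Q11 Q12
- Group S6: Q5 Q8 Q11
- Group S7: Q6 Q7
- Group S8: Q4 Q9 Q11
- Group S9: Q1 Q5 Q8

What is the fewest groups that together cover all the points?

5

Take {S3, S4, S5, S7, S8}. Their union is {Q1, Q2, Q3, Q4, Q5, Q6, Q7, Q8, Q9, Q10, Q11, Q12}, which is all 12 points.
No 4 of the 9 groups cover everything (all 126 combinations miss at least one point), so 5 is optimal.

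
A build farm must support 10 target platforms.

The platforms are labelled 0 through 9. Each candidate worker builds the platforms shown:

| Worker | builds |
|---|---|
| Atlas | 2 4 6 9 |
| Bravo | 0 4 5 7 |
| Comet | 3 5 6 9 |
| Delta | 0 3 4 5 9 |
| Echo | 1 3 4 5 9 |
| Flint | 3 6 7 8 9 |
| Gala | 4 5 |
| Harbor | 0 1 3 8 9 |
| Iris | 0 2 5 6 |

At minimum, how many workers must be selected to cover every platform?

Atlas and Bravo and Harbor together: Atlas ∪ Bravo ∪ Harbor = {0, 1, 2, 3, 4, 5, 6, 7, 8, 9} — every platform is covered.
No 2 of the 9 workers cover everything (all 36 combinations miss at least one platform), so 3 is optimal.

3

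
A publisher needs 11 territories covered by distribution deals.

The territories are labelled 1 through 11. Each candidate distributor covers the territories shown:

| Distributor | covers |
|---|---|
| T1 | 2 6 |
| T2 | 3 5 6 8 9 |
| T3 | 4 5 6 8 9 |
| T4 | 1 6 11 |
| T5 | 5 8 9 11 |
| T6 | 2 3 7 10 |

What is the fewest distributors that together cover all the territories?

Take {T3, T4, T6}. Their union is {1, 2, 3, 4, 5, 6, 7, 8, 9, 10, 11}, which is all 11 territories.
Each distributor has at most 5 territories, and 2·5 = 10 < 11 — so at least 3 distributors are needed, and 3 is optimal.

3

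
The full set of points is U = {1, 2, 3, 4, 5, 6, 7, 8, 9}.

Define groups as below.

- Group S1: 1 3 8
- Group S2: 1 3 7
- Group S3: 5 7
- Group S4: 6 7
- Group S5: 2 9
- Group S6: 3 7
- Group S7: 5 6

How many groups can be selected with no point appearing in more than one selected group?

S1, S4, S5 are pairwise disjoint (S1={1,3,8}; S4={6,7}; S5={2,9}).
Every remaining group overlaps one of these, and no 4 of the listed groups are pairwise disjoint, so 3 is the maximum.

3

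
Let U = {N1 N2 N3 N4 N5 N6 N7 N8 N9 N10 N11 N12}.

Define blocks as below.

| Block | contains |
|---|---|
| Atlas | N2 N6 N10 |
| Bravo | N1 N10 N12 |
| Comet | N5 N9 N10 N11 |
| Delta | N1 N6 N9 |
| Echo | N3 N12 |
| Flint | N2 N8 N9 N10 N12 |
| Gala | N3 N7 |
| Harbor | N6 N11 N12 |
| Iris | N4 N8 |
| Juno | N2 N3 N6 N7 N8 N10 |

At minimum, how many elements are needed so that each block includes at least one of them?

H = {N3, N6, N8, N10} meets every block (each contains at least one member of H), and |H| = 4.
No choice of 3 elements meets every block, so 4 is the minimum.

4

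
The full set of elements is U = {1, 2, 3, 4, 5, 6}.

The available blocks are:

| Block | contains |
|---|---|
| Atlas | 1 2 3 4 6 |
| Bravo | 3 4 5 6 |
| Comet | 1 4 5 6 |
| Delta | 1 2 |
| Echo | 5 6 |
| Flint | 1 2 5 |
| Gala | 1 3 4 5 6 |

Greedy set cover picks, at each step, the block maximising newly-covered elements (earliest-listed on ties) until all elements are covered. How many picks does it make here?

Greedy: pick Atlas (covers 5 new) → pick Bravo (covers 1 new). Total picks: 2.

2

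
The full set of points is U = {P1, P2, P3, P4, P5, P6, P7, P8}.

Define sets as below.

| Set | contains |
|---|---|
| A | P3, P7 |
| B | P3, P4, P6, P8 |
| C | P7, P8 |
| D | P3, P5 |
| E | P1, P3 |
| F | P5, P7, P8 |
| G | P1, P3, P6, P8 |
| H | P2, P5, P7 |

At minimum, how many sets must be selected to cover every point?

B and G and H together: B ∪ G ∪ H = {P1, P2, P3, P4, P5, P6, P7, P8} — every point is covered.
Only H contains P2, so H is forced; the remaining 5 points need at least 2 more sets (each remaining set adds at most 4) — so at least 3 sets are needed, and 3 is optimal.

3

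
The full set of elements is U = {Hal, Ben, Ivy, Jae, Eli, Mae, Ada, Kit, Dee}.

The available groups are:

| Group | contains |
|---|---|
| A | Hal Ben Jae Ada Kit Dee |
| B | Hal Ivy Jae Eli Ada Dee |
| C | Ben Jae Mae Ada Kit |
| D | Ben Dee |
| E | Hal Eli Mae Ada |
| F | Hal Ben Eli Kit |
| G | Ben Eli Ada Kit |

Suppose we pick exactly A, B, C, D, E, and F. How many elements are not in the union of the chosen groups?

Union of A, B, C, D, E, F = {Hal, Ben, Ivy, Jae, Eli, Mae, Ada, Kit, Dee} — that's every element, so 0 are uncovered.

0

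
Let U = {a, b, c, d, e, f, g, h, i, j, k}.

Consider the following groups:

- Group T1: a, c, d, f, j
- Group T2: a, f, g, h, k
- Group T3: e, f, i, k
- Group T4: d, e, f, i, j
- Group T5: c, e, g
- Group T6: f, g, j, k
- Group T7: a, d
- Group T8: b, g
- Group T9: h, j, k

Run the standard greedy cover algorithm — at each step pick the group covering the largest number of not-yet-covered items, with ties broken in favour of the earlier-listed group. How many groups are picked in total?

4

Greedy: pick T1 (covers 5 new) → pick T2 (covers 3 new) → pick T3 (covers 2 new) → pick T8 (covers 1 new). Total picks: 4.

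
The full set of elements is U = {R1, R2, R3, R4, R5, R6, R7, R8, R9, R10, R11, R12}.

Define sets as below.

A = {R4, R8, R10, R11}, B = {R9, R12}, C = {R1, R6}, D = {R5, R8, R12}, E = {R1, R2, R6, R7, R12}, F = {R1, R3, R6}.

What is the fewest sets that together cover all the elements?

A and B and D and E and F together: A ∪ B ∪ D ∪ E ∪ F = {R1, R2, R3, R4, R5, R6, R7, R8, R9, R10, R11, R12} — every element is covered.
No 4 of the 6 sets cover everything (all 15 combinations miss at least one element), so 5 is optimal.

5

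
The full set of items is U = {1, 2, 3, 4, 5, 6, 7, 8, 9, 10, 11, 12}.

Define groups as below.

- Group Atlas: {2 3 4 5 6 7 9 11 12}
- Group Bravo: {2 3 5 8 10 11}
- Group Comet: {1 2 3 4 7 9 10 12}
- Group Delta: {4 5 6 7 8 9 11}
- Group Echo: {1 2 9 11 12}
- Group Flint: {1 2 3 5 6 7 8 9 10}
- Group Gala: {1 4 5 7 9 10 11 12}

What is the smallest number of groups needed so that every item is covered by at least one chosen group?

2

Take {Atlas, Flint}. Their union is {1, 2, 3, 4, 5, 6, 7, 8, 9, 10, 11, 12}, which is all 12 items.
No single group has all 12 items (the largest, Atlas, has 9), so 2 is optimal.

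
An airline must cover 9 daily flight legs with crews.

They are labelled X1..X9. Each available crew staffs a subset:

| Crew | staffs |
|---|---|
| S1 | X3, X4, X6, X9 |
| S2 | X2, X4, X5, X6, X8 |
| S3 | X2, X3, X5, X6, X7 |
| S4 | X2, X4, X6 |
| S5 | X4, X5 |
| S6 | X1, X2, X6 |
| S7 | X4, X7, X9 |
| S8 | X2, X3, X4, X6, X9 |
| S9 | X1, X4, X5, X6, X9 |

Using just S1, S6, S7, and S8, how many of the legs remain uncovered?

Union of S1, S6, S7, S8 = {X1, X2, X3, X4, X6, X7, X9}.
Not covered: X5, X8 — 2 legs.

2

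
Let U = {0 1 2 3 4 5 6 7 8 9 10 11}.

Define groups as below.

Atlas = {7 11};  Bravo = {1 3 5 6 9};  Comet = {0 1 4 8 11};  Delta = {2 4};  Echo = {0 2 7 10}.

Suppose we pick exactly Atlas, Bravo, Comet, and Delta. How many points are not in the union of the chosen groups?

1

Union of Atlas, Bravo, Comet, Delta = {0, 1, 2, 3, 4, 5, 6, 7, 8, 9, 11}.
Not covered: 10 — 1 point.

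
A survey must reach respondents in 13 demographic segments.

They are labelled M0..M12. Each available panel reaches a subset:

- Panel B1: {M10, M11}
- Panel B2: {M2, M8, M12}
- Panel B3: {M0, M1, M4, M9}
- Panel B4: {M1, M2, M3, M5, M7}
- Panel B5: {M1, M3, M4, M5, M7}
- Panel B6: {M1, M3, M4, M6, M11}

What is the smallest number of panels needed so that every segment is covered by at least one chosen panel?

B1 and B2 and B3 and B5 and B6 together: B1 ∪ B2 ∪ B3 ∪ B5 ∪ B6 = {M0, M1, M2, M3, M4, M5, M6, M7, M8, M9, M10, M11, M12} — every segment is covered.
No 4 of the 6 panels cover everything (all 15 combinations miss at least one segment), so 5 is optimal.

5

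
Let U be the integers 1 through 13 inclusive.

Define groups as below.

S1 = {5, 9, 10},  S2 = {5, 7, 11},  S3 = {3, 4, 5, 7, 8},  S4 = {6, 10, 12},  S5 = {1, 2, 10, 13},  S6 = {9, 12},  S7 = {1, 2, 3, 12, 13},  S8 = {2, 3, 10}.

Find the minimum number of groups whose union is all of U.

S1, S2, S3, S4, and S7 cover everything between them: the union {1, 2, 3, 4, 5, 6, 7, 8, 9, 10, 11, 12, 13} is all of U.
No 4 of the 8 groups cover everything (all 70 combinations miss at least one item), so 5 is optimal.

5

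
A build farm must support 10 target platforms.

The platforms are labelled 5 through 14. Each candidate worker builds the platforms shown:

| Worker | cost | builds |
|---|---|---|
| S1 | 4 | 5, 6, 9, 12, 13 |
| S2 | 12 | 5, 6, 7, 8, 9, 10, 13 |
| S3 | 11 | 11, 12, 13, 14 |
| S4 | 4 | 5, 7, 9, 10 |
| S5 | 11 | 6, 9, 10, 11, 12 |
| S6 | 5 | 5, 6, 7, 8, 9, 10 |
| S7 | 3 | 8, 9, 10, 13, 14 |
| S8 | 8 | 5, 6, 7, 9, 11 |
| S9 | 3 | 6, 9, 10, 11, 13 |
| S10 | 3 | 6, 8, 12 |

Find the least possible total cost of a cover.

S4, S7, S9, S10 together cover every platform (S4 ∪ S7 ∪ S9 ∪ S10 = {5, 6, 7, 8, 9, 10, 11, 12, 13, 14}); total cost 4 + 3 + 3 + 3 = 13.
The greedy pick S7, S1, S9, S4 costs 14; no covering selection beats 13.

13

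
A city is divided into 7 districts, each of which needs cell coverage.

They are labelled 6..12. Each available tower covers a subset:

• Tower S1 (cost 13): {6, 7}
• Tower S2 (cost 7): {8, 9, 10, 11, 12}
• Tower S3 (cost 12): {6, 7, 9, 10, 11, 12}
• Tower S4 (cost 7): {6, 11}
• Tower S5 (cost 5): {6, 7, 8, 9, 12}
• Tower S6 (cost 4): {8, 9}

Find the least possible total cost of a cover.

S2, S5 together cover every district (S2 ∪ S5 = {6, 7, 8, 9, 10, 11, 12}); total cost 7 + 5 = 12.
No covering selection has total cost below 12.

12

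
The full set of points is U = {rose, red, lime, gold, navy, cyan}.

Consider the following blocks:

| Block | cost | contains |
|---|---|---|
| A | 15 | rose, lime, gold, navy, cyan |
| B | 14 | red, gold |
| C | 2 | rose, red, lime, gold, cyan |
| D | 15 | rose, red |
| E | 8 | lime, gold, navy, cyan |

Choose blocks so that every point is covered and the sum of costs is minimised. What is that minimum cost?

C, E together cover every point (C ∪ E = {rose, red, lime, gold, navy, cyan}); total cost 2 + 8 = 10.
No covering selection has total cost below 10.

10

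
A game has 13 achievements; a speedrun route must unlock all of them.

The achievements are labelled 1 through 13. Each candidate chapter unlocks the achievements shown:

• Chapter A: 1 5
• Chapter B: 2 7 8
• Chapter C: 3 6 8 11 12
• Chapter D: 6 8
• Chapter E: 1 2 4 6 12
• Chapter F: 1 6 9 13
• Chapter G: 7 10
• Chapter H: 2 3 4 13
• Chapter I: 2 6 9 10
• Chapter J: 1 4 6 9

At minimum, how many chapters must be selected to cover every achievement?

5

Take {A, C, G, H, J}. Their union is {1, 2, 3, 4, 5, 6, 7, 8, 9, 10, 11, 12, 13}, which is all 13 achievements.
No 4 of the 10 chapters cover everything (all 210 combinations miss at least one achievement), so 5 is optimal.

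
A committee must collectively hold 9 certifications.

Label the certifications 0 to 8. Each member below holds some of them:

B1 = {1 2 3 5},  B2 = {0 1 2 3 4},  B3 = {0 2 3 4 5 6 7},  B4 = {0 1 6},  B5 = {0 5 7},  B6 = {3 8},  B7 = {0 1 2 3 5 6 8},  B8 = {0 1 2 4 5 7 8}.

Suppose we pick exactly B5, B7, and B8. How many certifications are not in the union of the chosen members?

0

Union of B5, B7, B8 = {0, 1, 2, 3, 4, 5, 6, 7, 8} — that's every certification, so 0 are uncovered.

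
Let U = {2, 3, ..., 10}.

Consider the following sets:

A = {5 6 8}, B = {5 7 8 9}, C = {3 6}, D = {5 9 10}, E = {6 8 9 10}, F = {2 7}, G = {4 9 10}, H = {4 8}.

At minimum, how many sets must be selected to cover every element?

4

Take {A, C, F, G}. Their union is {2, 3, 4, 5, 6, 7, 8, 9, 10}, which is all 9 elements.
No 3 of the 8 sets cover everything (all 56 combinations miss at least one element), so 4 is optimal.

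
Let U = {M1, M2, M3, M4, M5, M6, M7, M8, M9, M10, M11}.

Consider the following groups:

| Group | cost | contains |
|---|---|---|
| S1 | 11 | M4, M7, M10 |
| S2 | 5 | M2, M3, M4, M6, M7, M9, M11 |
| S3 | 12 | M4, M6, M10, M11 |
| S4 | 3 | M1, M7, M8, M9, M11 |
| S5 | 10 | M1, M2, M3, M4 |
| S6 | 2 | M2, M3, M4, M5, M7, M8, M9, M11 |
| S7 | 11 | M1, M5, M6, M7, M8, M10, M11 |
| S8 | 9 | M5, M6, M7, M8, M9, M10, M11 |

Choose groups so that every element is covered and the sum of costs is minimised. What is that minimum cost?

13

S6, S7 together cover every element (S6 ∪ S7 = {M1, M2, M3, M4, M5, M6, M7, M8, M9, M10, M11}); total cost 2 + 11 = 13.
The greedy pick S6, S4, S8 costs 14; no covering selection beats 13.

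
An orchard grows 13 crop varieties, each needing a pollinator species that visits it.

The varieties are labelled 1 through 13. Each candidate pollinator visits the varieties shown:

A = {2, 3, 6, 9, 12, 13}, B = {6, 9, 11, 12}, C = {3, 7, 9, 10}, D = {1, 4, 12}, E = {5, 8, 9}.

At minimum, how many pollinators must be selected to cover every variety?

A and B and C and D and E together: A ∪ B ∪ C ∪ D ∪ E = {1, 2, 3, 4, 5, 6, 7, 8, 9, 10, 11, 12, 13} — every variety is covered.
Only A contains 2, so A is forced; the remaining 7 varieties need at least 4 more pollinators (each remaining pollinator adds at most 2) — so at least 5 pollinators are needed, and 5 is optimal.

5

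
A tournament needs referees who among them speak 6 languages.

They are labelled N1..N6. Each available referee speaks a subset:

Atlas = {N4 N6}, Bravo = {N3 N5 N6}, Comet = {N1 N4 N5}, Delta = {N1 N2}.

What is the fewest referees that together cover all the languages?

3

Take {Bravo, Comet, Delta}. Their union is {N1, N2, N3, N4, N5, N6}, which is all 6 languages.
Only Delta contains N2, so Delta is forced; the remaining 4 languages need at least 2 more referees (each remaining referee adds at most 3) — so at least 3 referees are needed, and 3 is optimal.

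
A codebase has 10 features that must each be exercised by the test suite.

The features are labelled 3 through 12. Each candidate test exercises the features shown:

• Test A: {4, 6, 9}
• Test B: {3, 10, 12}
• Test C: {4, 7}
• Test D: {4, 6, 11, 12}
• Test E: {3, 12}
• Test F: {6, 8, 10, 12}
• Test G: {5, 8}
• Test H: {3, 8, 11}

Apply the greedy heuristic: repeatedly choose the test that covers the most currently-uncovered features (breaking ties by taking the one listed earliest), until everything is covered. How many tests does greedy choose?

5

Greedy: pick D (covers 4 new) → pick B (covers 2 new) → pick G (covers 2 new) → pick A (covers 1 new) → pick C (covers 1 new). Total picks: 5.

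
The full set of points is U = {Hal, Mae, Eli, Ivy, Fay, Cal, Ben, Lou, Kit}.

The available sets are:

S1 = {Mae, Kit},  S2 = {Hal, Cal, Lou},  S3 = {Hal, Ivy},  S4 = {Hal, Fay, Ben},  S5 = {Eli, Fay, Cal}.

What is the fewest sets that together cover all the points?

Take {S1, S2, S3, S4, S5}. Their union is {Hal, Mae, Eli, Ivy, Fay, Cal, Ben, Lou, Kit}, which is all 9 points.
No 4 of the 5 sets cover everything (all 5 combinations miss at least one point), so 5 is optimal.

5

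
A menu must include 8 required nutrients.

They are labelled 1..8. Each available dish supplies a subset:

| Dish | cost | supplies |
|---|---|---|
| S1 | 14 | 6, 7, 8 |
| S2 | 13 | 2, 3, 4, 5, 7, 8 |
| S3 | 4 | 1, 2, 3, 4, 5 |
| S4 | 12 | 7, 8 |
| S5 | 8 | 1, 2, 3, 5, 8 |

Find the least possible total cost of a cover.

18

S1, S3 together cover every nutrient (S1 ∪ S3 = {1, 2, 3, 4, 5, 6, 7, 8}); total cost 14 + 4 = 18.
No covering selection has total cost below 18.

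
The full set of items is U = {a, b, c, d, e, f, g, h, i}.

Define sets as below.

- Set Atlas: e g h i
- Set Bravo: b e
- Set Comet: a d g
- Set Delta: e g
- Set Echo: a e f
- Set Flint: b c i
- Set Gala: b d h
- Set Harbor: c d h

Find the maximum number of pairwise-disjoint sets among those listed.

Echo, Flint are pairwise disjoint (Echo={a,e,f}; Flint={b,c,i}).
Every remaining set overlaps one of these, and no 3 of the listed sets are pairwise disjoint, so 2 is the maximum.

2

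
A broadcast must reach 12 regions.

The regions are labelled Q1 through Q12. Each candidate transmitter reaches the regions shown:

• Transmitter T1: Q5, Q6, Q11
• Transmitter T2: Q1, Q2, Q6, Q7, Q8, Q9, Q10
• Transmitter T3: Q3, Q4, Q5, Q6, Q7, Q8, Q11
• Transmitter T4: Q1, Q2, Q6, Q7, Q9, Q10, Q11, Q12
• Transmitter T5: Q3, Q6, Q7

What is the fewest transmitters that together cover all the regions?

2

Take {T3, T4}. Their union is {Q1, Q2, Q3, Q4, Q5, Q6, Q7, Q8, Q9, Q10, Q11, Q12}, which is all 12 regions.
No single transmitter has all 12 regions (the largest, T4, has 8), so 2 is optimal.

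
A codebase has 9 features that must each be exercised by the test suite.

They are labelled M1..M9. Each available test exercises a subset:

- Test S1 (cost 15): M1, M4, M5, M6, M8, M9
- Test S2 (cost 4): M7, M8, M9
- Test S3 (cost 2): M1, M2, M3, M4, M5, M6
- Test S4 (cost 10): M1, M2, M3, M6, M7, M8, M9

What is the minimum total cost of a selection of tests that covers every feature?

6

S2, S3 together cover every feature (S2 ∪ S3 = {M1, M2, M3, M4, M5, M6, M7, M8, M9}); total cost 4 + 2 = 6.
No covering selection has total cost below 6.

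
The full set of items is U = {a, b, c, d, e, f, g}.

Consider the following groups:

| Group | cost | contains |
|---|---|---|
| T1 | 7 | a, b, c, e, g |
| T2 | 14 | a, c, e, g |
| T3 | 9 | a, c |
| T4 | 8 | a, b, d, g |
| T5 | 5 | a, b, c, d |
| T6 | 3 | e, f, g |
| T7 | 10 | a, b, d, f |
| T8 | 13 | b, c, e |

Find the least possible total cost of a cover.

8

T5, T6 together cover every item (T5 ∪ T6 = {a, b, c, d, e, f, g}); total cost 5 + 3 = 8.
No covering selection has total cost below 8.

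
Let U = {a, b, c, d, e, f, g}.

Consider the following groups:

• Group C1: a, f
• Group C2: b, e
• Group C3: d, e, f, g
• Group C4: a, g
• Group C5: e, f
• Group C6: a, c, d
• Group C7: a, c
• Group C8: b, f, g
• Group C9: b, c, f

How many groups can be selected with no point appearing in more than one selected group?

2

C5, C6 are pairwise disjoint (C5={e,f}; C6={a,c,d}).
Every remaining group overlaps one of these, and no 3 of the listed groups are pairwise disjoint, so 2 is the maximum.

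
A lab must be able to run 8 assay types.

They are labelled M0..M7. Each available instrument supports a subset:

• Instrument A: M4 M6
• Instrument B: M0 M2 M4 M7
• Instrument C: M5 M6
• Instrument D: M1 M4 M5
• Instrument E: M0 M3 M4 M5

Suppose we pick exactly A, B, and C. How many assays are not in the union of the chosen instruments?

Union of A, B, C = {M0, M2, M4, M5, M6, M7}.
Not covered: M1, M3 — 2 assays.

2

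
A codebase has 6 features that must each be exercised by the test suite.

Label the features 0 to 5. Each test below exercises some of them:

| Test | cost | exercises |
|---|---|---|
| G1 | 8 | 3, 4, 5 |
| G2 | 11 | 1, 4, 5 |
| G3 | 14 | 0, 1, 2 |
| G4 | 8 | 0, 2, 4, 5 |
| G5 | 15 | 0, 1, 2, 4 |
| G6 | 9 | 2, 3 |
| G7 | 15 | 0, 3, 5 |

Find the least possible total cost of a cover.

22

G1, G3 together cover every feature (G1 ∪ G3 = {0, 1, 2, 3, 4, 5}); total cost 8 + 14 = 22.
The greedy pick G4, G1, G2 costs 27; no covering selection beats 22.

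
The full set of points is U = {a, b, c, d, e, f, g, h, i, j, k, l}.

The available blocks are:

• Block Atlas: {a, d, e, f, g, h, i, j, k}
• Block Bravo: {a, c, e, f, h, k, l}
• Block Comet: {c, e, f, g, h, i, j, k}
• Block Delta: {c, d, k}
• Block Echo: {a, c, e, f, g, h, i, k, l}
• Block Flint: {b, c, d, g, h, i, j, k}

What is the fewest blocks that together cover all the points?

Echo and Flint together: Echo ∪ Flint = {a, b, c, d, e, f, g, h, i, j, k, l} — every point is covered.
No single block has all 12 points (the largest, Atlas, has 9), so 2 is optimal.

2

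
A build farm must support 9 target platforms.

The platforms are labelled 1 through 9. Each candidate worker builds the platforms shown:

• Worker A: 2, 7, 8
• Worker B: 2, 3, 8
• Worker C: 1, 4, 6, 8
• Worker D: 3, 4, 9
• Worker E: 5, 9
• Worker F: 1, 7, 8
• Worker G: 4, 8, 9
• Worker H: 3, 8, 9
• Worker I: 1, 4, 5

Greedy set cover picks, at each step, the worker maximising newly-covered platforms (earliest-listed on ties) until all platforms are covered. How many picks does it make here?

4

Greedy: pick C (covers 4 new) → pick A (covers 2 new) → pick D (covers 2 new) → pick E (covers 1 new). Total picks: 4.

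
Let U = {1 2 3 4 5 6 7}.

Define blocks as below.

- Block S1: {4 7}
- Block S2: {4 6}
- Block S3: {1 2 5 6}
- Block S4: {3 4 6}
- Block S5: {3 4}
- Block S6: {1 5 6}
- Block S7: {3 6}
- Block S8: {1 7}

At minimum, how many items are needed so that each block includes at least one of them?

3

H = {4, 6, 7} meets every block (each contains at least one member of H), and |H| = 3.
No choice of 2 items meets every block, so 3 is the minimum.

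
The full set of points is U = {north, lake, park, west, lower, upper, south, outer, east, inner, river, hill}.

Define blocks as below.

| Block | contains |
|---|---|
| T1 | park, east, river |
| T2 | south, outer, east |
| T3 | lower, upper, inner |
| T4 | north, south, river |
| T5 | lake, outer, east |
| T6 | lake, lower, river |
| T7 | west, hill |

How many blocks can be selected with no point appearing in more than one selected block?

T3, T4, T5, T7 are pairwise disjoint (T3={lower,upper,inner}; T4={north,south,river}; T5={lake,outer,east}; T7={west,hill}).
Every remaining block overlaps one of these, and no 5 of the listed blocks are pairwise disjoint, so 4 is the maximum.

4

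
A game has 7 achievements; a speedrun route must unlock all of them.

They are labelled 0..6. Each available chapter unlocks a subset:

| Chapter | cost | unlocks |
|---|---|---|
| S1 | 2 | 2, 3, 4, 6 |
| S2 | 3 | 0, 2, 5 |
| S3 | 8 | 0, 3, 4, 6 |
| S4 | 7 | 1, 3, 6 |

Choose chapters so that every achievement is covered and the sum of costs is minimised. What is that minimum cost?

S1, S2, S4 together cover every achievement (S1 ∪ S2 ∪ S4 = {0, 1, 2, 3, 4, 5, 6}); total cost 2 + 3 + 7 = 12.
No covering selection has total cost below 12.

12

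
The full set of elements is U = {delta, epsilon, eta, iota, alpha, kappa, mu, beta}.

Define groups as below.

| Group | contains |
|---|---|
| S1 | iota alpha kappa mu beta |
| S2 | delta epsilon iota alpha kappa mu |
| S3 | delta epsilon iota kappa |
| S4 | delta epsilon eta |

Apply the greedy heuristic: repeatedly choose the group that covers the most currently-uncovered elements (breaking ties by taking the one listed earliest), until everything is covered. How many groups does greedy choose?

3

Greedy: pick S2 (covers 6 new) → pick S1 (covers 1 new) → pick S4 (covers 1 new). Total picks: 3.
(The true minimum cover uses only 2 groups, so greedy is not optimal here.)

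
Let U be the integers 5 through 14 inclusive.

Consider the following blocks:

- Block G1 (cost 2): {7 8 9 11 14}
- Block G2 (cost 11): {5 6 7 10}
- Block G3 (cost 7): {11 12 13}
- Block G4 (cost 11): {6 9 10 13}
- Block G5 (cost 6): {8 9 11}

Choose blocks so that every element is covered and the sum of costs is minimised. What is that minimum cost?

G1, G2, G3 together cover every element (G1 ∪ G2 ∪ G3 = {5, 6, 7, 8, 9, 10, 11, 12, 13, 14}); total cost 2 + 11 + 7 = 20.
No covering selection has total cost below 20.

20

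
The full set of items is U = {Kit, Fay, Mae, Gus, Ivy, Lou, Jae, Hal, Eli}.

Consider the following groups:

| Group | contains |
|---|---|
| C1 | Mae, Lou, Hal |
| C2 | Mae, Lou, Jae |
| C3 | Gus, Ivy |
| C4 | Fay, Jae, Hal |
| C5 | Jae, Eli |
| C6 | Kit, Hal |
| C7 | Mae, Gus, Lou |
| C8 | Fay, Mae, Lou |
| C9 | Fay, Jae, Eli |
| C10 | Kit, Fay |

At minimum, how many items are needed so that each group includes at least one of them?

4

The 4 items {Kit, Mae, Gus, Jae} hit every group.
The groups C1, C3, C5, C10 are pairwise disjoint, so any hitting set needs a separate item for each — at least 4. Hence 4 is optimal.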